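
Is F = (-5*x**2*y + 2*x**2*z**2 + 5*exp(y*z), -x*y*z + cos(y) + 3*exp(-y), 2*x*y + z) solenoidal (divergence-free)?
No, ∇·F = -10*x*y + 4*x*z**2 - x*z - sin(y) + 1 - 3*exp(-y)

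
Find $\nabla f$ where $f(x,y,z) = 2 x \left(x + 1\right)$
(4*x + 2, 0, 0)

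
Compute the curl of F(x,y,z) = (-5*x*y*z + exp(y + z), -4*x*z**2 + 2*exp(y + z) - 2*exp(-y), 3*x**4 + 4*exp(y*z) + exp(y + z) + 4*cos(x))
(8*x*z + 4*z*exp(y*z) - exp(y + z), -12*x**3 - 5*x*y + exp(y + z) + 4*sin(x), 5*x*z - 4*z**2 - exp(y + z))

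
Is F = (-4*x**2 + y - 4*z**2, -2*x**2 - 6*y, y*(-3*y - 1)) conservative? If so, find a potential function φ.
No, ∇×F = (-6*y - 1, -8*z, -4*x - 1) ≠ 0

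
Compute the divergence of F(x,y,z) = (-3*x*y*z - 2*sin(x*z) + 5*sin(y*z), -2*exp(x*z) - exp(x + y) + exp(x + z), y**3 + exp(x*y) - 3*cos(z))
-3*y*z - 2*z*cos(x*z) - exp(x + y) + 3*sin(z)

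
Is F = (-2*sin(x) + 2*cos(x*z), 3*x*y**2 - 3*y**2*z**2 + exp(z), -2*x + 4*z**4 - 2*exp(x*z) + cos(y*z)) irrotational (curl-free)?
No, ∇×F = (6*y**2*z - z*sin(y*z) - exp(z), -2*x*sin(x*z) + 2*z*exp(x*z) + 2, 3*y**2)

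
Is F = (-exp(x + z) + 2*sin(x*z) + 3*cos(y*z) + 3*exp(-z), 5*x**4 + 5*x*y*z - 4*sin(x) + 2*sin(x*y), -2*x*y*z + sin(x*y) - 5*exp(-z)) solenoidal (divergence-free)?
No, ∇·F = -2*x*y + 5*x*z + 2*x*cos(x*y) + 2*z*cos(x*z) - exp(x + z) + 5*exp(-z)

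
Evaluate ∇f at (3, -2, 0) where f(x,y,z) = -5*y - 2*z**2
(0, -5, 0)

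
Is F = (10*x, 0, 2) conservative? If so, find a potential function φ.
Yes, F is conservative. φ = 5*x**2 + 2*z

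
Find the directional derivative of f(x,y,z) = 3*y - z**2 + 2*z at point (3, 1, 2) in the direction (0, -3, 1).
-11*sqrt(10)/10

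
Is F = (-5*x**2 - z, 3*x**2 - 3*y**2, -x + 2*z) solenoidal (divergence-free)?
No, ∇·F = -10*x - 6*y + 2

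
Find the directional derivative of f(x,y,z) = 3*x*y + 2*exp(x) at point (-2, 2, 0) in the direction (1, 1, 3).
2*sqrt(11)*exp(-2)/11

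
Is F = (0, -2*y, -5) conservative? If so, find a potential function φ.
Yes, F is conservative. φ = -y**2 - 5*z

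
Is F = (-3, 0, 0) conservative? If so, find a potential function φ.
Yes, F is conservative. φ = -3*x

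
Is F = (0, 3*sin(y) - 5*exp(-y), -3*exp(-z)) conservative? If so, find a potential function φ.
Yes, F is conservative. φ = -3*cos(y) + 3*exp(-z) + 5*exp(-y)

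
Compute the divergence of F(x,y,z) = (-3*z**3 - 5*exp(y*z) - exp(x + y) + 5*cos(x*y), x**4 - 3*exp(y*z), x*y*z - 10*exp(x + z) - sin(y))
x*y - 5*y*sin(x*y) - 3*z*exp(y*z) - exp(x + y) - 10*exp(x + z)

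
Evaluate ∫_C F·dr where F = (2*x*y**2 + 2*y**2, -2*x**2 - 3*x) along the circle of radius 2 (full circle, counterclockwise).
-12*pi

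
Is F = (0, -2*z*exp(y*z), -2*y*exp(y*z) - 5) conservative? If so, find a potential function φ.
Yes, F is conservative. φ = -5*z - 2*exp(y*z)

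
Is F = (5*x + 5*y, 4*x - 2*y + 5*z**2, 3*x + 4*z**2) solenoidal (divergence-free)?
No, ∇·F = 8*z + 3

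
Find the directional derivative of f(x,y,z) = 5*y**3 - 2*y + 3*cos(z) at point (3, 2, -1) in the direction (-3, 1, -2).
sqrt(14)*(29 - 3*sin(1))/7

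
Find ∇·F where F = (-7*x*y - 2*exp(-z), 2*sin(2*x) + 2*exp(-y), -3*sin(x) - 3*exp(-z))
-7*y + 3*exp(-z) - 2*exp(-y)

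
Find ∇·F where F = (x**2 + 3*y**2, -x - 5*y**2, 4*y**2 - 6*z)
2*x - 10*y - 6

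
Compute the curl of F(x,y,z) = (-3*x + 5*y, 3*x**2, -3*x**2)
(0, 6*x, 6*x - 5)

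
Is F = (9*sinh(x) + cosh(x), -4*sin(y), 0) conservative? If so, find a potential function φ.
Yes, F is conservative. φ = 4*cos(y) + sinh(x) + 9*cosh(x)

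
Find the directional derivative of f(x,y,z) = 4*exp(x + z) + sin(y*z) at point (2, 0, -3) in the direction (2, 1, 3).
sqrt(14)*(20 - 3*E)*exp(-1)/14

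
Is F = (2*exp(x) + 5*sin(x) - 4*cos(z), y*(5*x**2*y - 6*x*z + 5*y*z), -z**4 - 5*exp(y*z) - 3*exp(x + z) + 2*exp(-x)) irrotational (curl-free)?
No, ∇×F = (y*(6*x - 5*y) - 5*z*exp(y*z), 3*exp(x + z) + 4*sin(z) + 2*exp(-x), 2*y*(5*x*y - 3*z))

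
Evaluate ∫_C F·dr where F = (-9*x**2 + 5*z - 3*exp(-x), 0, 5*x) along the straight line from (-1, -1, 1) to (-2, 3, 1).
-3*E + 16 + 3*exp(2)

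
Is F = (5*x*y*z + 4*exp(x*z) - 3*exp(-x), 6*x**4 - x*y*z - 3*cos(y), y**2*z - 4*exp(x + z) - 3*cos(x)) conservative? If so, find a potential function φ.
No, ∇×F = (y*(x + 2*z), 5*x*y + 4*x*exp(x*z) + 4*exp(x + z) - 3*sin(x), 24*x**3 - 5*x*z - y*z) ≠ 0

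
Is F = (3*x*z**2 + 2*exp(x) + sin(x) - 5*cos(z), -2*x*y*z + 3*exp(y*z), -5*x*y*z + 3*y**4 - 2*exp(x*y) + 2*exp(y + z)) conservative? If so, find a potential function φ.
No, ∇×F = (2*x*y - 5*x*z - 2*x*exp(x*y) + 12*y**3 - 3*y*exp(y*z) + 2*exp(y + z), 6*x*z + 5*y*z + 2*y*exp(x*y) + 5*sin(z), -2*y*z) ≠ 0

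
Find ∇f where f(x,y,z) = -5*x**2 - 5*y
(-10*x, -5, 0)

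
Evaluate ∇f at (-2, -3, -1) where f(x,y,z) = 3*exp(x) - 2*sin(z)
(3*exp(-2), 0, -2*cos(1))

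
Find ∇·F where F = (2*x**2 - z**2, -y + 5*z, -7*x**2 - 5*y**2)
4*x - 1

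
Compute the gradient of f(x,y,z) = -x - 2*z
(-1, 0, -2)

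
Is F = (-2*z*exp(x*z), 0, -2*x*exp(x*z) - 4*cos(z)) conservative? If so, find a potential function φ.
Yes, F is conservative. φ = -2*exp(x*z) - 4*sin(z)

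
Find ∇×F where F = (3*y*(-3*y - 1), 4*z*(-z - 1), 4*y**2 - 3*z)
(8*y + 8*z + 4, 0, 18*y + 3)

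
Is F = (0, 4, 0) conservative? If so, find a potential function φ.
Yes, F is conservative. φ = 4*y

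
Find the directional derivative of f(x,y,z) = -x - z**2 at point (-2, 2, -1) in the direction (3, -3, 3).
sqrt(3)/3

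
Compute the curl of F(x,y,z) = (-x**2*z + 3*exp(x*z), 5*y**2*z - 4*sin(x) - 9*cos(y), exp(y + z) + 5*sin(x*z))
(-5*y**2 + exp(y + z), -x**2 + 3*x*exp(x*z) - 5*z*cos(x*z), -4*cos(x))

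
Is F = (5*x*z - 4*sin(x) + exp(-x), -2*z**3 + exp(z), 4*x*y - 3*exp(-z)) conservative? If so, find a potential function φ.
No, ∇×F = (4*x + 6*z**2 - exp(z), 5*x - 4*y, 0) ≠ 0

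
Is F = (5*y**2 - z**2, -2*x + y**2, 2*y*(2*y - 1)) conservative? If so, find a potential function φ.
No, ∇×F = (8*y - 2, -2*z, -10*y - 2) ≠ 0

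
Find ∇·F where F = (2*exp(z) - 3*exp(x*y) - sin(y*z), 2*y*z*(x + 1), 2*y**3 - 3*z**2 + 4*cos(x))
2*x*z - 3*y*exp(x*y) - 4*z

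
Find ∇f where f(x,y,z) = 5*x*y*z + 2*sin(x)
(5*y*z + 2*cos(x), 5*x*z, 5*x*y)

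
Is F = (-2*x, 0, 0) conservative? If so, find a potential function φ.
Yes, F is conservative. φ = -x**2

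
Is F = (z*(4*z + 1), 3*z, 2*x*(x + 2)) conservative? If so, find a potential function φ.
No, ∇×F = (-3, -4*x + 8*z - 3, 0) ≠ 0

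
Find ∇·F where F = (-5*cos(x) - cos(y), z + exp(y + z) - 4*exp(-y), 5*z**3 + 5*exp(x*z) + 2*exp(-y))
5*x*exp(x*z) + 15*z**2 + exp(y + z) + 5*sin(x) + 4*exp(-y)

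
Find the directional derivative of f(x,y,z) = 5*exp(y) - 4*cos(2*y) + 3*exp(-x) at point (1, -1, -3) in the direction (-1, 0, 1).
3*sqrt(2)*exp(-1)/2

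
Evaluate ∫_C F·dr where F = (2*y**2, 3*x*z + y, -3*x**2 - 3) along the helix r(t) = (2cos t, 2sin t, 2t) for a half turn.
-18*pi - 64/3 + 6*pi**2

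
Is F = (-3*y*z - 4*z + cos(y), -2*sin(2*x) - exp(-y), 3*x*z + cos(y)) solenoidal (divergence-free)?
No, ∇·F = 3*x + exp(-y)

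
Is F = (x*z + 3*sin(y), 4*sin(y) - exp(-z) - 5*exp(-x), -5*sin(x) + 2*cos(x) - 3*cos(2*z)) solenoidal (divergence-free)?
No, ∇·F = z + 6*sin(2*z) + 4*cos(y)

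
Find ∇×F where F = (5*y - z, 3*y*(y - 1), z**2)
(0, -1, -5)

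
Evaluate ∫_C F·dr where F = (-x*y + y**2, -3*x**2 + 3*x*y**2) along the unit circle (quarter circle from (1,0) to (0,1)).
-7/3 + 3*pi/16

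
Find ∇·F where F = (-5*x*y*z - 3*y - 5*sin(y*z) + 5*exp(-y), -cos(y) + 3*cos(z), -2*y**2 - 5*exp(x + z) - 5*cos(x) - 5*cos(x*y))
-5*y*z - 5*exp(x + z) + sin(y)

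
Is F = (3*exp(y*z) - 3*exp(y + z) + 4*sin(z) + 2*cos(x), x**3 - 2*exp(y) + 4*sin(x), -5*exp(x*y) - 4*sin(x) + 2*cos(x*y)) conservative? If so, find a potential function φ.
No, ∇×F = (-x*(5*exp(x*y) + 2*sin(x*y)), 5*y*exp(x*y) + 3*y*exp(y*z) + 2*y*sin(x*y) - 3*exp(y + z) + 4*cos(x) + 4*cos(z), 3*x**2 - 3*z*exp(y*z) + 3*exp(y + z) + 4*cos(x)) ≠ 0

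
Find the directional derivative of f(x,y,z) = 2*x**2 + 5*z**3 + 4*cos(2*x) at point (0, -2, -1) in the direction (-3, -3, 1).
15*sqrt(19)/19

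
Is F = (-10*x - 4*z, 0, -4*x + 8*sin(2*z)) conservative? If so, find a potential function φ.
Yes, F is conservative. φ = -5*x**2 - 4*x*z - 4*cos(2*z)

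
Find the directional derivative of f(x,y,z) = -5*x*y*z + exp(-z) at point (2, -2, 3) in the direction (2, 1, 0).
6*sqrt(5)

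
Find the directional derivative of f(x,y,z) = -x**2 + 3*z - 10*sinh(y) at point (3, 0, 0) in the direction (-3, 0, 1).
21*sqrt(10)/10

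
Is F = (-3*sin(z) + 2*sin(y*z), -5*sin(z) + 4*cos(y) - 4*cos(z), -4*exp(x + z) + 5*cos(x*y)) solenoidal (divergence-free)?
No, ∇·F = -4*exp(x + z) - 4*sin(y)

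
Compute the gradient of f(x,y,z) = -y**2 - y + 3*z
(0, -2*y - 1, 3)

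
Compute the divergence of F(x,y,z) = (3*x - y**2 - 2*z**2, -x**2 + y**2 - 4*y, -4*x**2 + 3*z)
2*y + 2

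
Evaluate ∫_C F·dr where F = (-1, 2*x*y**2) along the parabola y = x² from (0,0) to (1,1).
-3/7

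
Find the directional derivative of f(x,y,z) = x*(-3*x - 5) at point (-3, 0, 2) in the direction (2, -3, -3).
13*sqrt(22)/11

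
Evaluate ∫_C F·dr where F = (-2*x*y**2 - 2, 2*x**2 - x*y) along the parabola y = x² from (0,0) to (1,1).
-26/15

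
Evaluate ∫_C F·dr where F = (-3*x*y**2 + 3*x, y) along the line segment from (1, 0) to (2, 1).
13/4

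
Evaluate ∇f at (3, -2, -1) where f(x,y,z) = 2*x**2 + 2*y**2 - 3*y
(12, -11, 0)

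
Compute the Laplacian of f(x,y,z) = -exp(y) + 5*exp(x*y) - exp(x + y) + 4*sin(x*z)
5*x**2*exp(x*y) - 4*x**2*sin(x*z) + 5*y**2*exp(x*y) - 4*z**2*sin(x*z) - exp(y) - 2*exp(x + y)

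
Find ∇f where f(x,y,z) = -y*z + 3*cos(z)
(0, -z, -y - 3*sin(z))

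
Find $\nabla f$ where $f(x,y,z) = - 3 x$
(-3, 0, 0)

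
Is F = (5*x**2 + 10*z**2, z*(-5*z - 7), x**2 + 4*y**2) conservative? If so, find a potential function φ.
No, ∇×F = (8*y + 10*z + 7, -2*x + 20*z, 0) ≠ 0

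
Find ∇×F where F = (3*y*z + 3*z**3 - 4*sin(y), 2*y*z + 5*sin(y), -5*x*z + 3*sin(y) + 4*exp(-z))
(-2*y + 3*cos(y), 3*y + 9*z**2 + 5*z, -3*z + 4*cos(y))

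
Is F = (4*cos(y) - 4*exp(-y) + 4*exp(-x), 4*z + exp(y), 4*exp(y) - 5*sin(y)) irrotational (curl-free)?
No, ∇×F = (4*exp(y) - 5*cos(y) - 4, 0, 4*sin(y) - 4*exp(-y))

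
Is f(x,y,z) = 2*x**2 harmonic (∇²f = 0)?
No, ∇²f = 4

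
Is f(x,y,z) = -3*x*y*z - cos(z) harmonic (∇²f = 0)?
No, ∇²f = cos(z)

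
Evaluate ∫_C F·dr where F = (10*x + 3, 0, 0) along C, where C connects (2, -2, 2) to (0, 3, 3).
-26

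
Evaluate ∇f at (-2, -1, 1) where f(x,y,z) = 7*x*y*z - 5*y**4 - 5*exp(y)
(-7, 6 - 5*exp(-1), 14)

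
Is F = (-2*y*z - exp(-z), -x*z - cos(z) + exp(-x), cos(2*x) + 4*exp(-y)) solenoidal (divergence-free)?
Yes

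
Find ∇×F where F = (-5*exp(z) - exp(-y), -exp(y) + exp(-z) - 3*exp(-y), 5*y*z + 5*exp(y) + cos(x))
(5*z + 5*exp(y) + exp(-z), -5*exp(z) + sin(x), -exp(-y))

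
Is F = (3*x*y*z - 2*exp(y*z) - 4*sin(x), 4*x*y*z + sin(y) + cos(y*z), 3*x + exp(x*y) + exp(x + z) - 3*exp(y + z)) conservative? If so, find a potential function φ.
No, ∇×F = (-4*x*y + x*exp(x*y) + y*sin(y*z) - 3*exp(y + z), 3*x*y - y*exp(x*y) - 2*y*exp(y*z) - exp(x + z) - 3, z*(-3*x + 4*y + 2*exp(y*z))) ≠ 0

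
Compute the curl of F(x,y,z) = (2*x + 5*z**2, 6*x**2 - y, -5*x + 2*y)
(2, 10*z + 5, 12*x)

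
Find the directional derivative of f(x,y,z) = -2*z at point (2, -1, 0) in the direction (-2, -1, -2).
4/3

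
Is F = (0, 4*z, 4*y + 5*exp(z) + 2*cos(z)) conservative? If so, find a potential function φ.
Yes, F is conservative. φ = 4*y*z + 5*exp(z) + 2*sin(z)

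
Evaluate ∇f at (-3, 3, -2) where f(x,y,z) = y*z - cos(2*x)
(-2*sin(6), -2, 3)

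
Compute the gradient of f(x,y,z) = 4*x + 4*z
(4, 0, 4)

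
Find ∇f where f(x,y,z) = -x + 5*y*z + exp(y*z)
(-1, z*(exp(y*z) + 5), y*(exp(y*z) + 5))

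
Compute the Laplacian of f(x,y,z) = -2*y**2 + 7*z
-4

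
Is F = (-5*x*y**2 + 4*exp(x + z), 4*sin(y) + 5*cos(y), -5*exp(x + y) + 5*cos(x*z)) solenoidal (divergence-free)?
No, ∇·F = -5*x*sin(x*z) - 5*y**2 + 4*exp(x + z) - 5*sin(y) + 4*cos(y)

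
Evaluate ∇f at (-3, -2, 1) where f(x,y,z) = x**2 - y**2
(-6, 4, 0)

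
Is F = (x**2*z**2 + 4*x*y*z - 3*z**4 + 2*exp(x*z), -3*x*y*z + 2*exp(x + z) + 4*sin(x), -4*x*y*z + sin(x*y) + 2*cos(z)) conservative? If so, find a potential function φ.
No, ∇×F = (3*x*y - 4*x*z + x*cos(x*y) - 2*exp(x + z), 2*x**2*z + 4*x*y + 2*x*exp(x*z) + 4*y*z - y*cos(x*y) - 12*z**3, -4*x*z - 3*y*z + 2*exp(x + z) + 4*cos(x)) ≠ 0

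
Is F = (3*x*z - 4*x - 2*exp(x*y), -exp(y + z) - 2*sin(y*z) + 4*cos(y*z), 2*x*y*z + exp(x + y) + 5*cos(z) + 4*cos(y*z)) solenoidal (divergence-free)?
No, ∇·F = 2*x*y - 2*y*exp(x*y) - 4*y*sin(y*z) - 4*z*sin(y*z) - 2*z*cos(y*z) + 3*z - exp(y + z) - 5*sin(z) - 4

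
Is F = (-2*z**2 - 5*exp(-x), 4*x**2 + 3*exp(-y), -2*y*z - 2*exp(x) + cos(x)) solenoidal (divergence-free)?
No, ∇·F = -2*y - 3*exp(-y) + 5*exp(-x)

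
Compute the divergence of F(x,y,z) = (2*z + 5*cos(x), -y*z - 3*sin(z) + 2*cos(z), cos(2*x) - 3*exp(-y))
-z - 5*sin(x)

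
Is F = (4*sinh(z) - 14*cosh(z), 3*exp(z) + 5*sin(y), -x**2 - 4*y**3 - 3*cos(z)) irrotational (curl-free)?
No, ∇×F = (-12*y**2 - 3*exp(z), 2*x - 14*sinh(z) + 4*cosh(z), 0)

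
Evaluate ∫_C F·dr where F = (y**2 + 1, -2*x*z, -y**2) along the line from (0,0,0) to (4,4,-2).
172/3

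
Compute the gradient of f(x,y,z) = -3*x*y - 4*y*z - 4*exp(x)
(-3*y - 4*exp(x), -3*x - 4*z, -4*y)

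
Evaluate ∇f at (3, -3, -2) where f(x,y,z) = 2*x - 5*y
(2, -5, 0)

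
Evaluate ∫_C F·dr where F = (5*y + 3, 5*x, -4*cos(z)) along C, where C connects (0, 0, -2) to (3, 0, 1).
-4*sin(2) - 4*sin(1) + 9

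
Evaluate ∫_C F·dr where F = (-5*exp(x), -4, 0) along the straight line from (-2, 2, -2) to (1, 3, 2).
-5*E - 4 + 5*exp(-2)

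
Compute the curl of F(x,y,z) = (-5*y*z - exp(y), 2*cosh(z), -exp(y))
(-exp(y) - 2*sinh(z), -5*y, 5*z + exp(y))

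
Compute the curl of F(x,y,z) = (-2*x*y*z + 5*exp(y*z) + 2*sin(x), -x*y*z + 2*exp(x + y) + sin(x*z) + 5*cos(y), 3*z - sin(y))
(x*y - x*cos(x*z) - cos(y), y*(-2*x + 5*exp(y*z)), 2*x*z - y*z - 5*z*exp(y*z) + z*cos(x*z) + 2*exp(x + y))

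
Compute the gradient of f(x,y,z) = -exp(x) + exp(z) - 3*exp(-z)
(-exp(x), 0, exp(z) + 3*exp(-z))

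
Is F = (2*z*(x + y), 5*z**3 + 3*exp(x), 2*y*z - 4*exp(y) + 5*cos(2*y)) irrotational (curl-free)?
No, ∇×F = (-15*z**2 + 2*z - 4*exp(y) - 10*sin(2*y), 2*x + 2*y, -2*z + 3*exp(x))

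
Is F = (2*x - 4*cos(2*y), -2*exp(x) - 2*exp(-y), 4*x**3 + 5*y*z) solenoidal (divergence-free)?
No, ∇·F = 5*y + 2 + 2*exp(-y)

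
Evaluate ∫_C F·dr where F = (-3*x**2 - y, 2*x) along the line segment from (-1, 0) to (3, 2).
-28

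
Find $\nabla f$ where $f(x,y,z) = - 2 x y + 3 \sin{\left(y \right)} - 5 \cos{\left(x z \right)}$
(-2*y + 5*z*sin(x*z), -2*x + 3*cos(y), 5*x*sin(x*z))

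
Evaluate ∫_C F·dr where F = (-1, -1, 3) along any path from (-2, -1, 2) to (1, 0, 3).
-1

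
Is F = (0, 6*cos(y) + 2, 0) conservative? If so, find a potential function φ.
Yes, F is conservative. φ = 2*y + 6*sin(y)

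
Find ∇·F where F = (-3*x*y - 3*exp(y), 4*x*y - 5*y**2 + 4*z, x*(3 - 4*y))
4*x - 13*y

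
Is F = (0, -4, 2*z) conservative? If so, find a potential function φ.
Yes, F is conservative. φ = -4*y + z**2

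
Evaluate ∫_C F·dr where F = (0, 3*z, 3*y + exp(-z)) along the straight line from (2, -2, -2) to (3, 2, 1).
-6 - exp(-1) + exp(2)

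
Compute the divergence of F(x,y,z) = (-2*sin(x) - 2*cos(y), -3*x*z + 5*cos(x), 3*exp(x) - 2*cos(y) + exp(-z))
-2*cos(x) - exp(-z)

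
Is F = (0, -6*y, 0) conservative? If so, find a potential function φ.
Yes, F is conservative. φ = -3*y**2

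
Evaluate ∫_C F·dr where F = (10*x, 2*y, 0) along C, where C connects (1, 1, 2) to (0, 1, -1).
-5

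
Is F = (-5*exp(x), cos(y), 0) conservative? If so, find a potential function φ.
Yes, F is conservative. φ = -5*exp(x) + sin(y)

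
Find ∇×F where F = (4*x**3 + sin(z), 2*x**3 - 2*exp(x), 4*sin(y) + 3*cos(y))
(-3*sin(y) + 4*cos(y), cos(z), 6*x**2 - 2*exp(x))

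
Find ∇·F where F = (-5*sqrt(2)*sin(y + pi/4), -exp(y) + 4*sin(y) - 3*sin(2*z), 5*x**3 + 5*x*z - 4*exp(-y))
5*x - exp(y) + 4*cos(y)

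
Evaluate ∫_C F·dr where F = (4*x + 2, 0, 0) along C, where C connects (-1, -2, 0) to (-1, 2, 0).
0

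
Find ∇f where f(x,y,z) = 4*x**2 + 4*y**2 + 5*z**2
(8*x, 8*y, 10*z)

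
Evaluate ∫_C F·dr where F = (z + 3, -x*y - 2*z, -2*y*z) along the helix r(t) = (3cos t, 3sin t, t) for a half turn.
-9*pi - 24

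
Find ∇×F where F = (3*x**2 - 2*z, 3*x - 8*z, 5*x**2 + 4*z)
(8, -10*x - 2, 3)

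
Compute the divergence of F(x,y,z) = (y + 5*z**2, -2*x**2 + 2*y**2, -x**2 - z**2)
4*y - 2*z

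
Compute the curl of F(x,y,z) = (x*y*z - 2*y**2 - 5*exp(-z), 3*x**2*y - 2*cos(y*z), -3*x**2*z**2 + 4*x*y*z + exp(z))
(4*x*z - 2*y*sin(y*z), x*y + 6*x*z**2 - 4*y*z + 5*exp(-z), 6*x*y - x*z + 4*y)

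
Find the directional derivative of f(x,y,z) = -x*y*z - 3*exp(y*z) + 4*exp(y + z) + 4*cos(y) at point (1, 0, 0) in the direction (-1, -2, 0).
-8*sqrt(5)/5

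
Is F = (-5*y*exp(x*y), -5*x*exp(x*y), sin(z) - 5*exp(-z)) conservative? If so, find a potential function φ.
Yes, F is conservative. φ = -5*exp(x*y) - cos(z) + 5*exp(-z)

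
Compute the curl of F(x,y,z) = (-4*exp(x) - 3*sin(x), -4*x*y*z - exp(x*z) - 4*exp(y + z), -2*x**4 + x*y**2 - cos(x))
(6*x*y + x*exp(x*z) + 4*exp(y + z), 8*x**3 - y**2 - sin(x), z*(-4*y - exp(x*z)))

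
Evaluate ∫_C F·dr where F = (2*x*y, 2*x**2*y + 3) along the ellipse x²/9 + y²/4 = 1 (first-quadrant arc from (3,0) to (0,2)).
12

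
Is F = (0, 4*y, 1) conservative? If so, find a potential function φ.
Yes, F is conservative. φ = 2*y**2 + z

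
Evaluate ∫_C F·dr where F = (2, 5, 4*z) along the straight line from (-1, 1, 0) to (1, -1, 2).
2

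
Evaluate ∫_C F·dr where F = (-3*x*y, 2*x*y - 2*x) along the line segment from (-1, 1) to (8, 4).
-252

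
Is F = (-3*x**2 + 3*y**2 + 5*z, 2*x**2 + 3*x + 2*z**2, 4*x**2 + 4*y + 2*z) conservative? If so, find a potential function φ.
No, ∇×F = (4 - 4*z, 5 - 8*x, 4*x - 6*y + 3) ≠ 0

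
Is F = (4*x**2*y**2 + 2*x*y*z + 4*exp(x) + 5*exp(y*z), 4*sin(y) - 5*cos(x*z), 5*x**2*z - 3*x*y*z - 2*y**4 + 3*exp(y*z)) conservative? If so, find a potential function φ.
No, ∇×F = (-3*x*z - 5*x*sin(x*z) - 8*y**3 + 3*z*exp(y*z), 2*x*y - 10*x*z + 3*y*z + 5*y*exp(y*z), -8*x**2*y - 2*x*z - 5*z*exp(y*z) + 5*z*sin(x*z)) ≠ 0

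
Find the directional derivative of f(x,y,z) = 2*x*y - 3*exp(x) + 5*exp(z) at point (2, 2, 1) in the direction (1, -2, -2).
-10*E/3 - exp(2) - 4/3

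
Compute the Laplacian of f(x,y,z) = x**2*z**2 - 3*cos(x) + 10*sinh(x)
2*x**2 + 2*z**2 + 3*cos(x) + 10*sinh(x)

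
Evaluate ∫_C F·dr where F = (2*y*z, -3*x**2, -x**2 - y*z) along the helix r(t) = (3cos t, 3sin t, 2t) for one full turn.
6*pi*(1 - 6*pi)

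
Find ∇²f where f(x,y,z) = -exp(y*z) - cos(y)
-y**2*exp(y*z) - z**2*exp(y*z) + cos(y)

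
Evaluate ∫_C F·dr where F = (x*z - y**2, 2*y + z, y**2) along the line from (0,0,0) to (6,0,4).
48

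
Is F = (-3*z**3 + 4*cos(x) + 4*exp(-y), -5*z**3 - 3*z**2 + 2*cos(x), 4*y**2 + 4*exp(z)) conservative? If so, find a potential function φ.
No, ∇×F = (8*y + 15*z**2 + 6*z, -9*z**2, -2*sin(x) + 4*exp(-y)) ≠ 0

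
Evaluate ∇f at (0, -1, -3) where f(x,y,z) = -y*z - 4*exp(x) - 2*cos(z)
(-4, 3, 1 - 2*sin(3))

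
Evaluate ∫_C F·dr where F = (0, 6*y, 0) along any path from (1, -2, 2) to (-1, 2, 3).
0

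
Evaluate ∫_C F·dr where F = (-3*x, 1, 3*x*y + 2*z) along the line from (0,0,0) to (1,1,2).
11/2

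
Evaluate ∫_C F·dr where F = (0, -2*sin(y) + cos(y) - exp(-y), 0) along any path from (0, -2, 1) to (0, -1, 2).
-exp(2) - sin(1) - 2*cos(2) + sin(2) + 2*cos(1) + E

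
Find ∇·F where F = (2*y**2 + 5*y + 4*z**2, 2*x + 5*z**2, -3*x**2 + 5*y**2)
0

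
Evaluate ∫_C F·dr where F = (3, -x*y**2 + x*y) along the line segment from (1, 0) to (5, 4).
-44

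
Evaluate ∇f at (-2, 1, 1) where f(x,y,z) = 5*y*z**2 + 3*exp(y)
(0, 5 + 3*E, 10)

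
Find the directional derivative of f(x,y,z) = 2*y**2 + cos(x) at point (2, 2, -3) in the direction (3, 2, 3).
sqrt(22)*(16 - 3*sin(2))/22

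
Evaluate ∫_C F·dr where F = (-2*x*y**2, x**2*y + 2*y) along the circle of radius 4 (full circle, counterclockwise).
0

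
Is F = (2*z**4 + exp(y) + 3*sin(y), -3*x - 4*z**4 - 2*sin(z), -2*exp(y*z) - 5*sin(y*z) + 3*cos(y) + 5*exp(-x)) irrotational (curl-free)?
No, ∇×F = (16*z**3 - 2*z*exp(y*z) - 5*z*cos(y*z) - 3*sin(y) + 2*cos(z), 8*z**3 + 5*exp(-x), -exp(y) - 3*cos(y) - 3)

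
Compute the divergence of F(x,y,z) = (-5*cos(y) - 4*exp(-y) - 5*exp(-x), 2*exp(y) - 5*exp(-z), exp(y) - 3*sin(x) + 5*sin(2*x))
2*exp(y) + 5*exp(-x)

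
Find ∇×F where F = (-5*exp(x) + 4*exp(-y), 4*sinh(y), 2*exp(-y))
(-2*exp(-y), 0, 4*exp(-y))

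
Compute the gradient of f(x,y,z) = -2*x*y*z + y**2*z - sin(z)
(-2*y*z, 2*z*(-x + y), -2*x*y + y**2 - cos(z))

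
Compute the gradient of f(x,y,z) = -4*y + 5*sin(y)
(0, 5*cos(y) - 4, 0)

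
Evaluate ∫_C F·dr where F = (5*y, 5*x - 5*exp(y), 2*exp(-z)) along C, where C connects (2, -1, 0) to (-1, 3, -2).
-5*exp(3) - 2*exp(2) - 3 + 5*exp(-1)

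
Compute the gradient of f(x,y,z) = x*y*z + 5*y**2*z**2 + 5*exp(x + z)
(y*z + 5*exp(x + z), z*(x + 10*y*z), x*y + 10*y**2*z + 5*exp(x + z))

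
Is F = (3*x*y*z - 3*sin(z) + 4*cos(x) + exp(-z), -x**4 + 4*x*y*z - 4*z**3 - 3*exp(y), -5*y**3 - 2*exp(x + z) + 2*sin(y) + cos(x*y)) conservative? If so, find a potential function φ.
No, ∇×F = (-4*x*y - x*sin(x*y) - 15*y**2 + 12*z**2 + 2*cos(y), 3*x*y + y*sin(x*y) + 2*exp(x + z) - 3*cos(z) - exp(-z), -4*x**3 - 3*x*z + 4*y*z) ≠ 0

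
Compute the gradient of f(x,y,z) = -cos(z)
(0, 0, sin(z))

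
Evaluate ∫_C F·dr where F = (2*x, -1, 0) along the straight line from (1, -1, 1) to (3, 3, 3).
4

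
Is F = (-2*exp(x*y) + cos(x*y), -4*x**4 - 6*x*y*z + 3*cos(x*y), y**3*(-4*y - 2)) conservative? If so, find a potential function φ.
No, ∇×F = (2*y*(3*x - 8*y**2 - 3*y), 0, -16*x**3 + 2*x*exp(x*y) + x*sin(x*y) - 6*y*z - 3*y*sin(x*y)) ≠ 0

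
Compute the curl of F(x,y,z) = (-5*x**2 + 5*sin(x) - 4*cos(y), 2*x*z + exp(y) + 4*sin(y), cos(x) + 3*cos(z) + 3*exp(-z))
(-2*x, sin(x), 2*z - 4*sin(y))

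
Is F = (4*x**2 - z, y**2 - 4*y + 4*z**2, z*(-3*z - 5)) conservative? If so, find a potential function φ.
No, ∇×F = (-8*z, -1, 0) ≠ 0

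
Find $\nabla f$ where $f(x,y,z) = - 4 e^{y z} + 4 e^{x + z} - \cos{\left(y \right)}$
(4*exp(x + z), -4*z*exp(y*z) + sin(y), -4*y*exp(y*z) + 4*exp(x + z))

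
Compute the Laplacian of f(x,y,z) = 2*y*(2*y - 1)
8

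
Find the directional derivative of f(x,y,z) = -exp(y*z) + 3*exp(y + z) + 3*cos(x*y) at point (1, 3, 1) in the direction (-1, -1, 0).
sqrt(2)*(-3*exp(4) + 12*sin(3) + exp(3))/2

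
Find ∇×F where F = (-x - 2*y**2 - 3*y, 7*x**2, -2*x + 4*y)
(4, 2, 14*x + 4*y + 3)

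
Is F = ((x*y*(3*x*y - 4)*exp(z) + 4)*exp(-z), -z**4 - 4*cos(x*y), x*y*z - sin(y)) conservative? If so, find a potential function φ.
No, ∇×F = (x*z + 4*z**3 - cos(y), -y*z - 4*exp(-z), -6*x**2*y + 4*x + 4*y*sin(x*y)) ≠ 0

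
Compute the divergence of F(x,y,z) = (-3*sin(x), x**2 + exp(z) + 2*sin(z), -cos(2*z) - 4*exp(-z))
2*sin(2*z) - 3*cos(x) + 4*exp(-z)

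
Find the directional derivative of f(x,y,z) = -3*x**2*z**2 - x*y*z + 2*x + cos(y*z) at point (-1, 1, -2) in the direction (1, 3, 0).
sqrt(10)*(11 - 3*sin(2))/5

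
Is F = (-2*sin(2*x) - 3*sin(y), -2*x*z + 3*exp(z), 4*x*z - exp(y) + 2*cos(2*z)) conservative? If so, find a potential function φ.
No, ∇×F = (2*x - exp(y) - 3*exp(z), -4*z, -2*z + 3*cos(y)) ≠ 0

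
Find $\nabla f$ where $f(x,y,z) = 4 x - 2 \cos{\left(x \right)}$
(2*sin(x) + 4, 0, 0)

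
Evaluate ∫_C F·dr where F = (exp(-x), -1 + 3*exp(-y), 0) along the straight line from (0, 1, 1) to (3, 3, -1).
-1 - 4*exp(-3) + 3*exp(-1)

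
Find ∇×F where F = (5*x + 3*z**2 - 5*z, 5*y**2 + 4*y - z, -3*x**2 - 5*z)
(1, 6*x + 6*z - 5, 0)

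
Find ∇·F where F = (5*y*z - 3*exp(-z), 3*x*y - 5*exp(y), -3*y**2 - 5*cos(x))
3*x - 5*exp(y)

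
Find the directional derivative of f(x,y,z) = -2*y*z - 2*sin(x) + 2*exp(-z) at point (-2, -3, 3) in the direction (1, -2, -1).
sqrt(6)*(1 - exp(3)*cos(2) + 3*exp(3))*exp(-3)/3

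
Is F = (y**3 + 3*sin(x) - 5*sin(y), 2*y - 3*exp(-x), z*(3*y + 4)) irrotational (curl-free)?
No, ∇×F = (3*z, 0, -3*y**2 + 5*cos(y) + 3*exp(-x))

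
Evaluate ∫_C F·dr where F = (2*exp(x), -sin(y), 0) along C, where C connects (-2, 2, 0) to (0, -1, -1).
-2*exp(-2) - cos(2) + cos(1) + 2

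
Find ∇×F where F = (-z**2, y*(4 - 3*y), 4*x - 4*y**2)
(-8*y, -2*z - 4, 0)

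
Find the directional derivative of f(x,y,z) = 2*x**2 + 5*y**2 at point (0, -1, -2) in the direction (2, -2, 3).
20*sqrt(17)/17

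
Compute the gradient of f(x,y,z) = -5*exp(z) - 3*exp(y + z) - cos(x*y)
(y*sin(x*y), x*sin(x*y) - 3*exp(y + z), (-3*exp(y) - 5)*exp(z))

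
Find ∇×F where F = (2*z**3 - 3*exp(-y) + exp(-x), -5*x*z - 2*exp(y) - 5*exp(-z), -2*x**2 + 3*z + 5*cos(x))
(5*x - 5*exp(-z), 4*x + 6*z**2 + 5*sin(x), -5*z - 3*exp(-y))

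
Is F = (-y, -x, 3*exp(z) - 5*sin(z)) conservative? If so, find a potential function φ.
Yes, F is conservative. φ = -x*y + 3*exp(z) + 5*cos(z)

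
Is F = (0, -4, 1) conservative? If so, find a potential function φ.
Yes, F is conservative. φ = -4*y + z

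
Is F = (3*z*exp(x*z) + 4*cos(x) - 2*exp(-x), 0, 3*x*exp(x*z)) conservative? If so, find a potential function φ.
Yes, F is conservative. φ = 3*exp(x*z) + 4*sin(x) + 2*exp(-x)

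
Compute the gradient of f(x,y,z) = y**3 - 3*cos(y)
(0, 3*y**2 + 3*sin(y), 0)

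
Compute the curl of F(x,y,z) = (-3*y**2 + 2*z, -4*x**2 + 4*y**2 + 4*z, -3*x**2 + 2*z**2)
(-4, 6*x + 2, -8*x + 6*y)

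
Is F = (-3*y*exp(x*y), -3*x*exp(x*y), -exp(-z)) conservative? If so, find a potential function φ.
Yes, F is conservative. φ = -3*exp(x*y) + exp(-z)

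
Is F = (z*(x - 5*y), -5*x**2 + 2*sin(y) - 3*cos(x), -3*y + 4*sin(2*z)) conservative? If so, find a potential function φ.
No, ∇×F = (-3, x - 5*y, -10*x + 5*z + 3*sin(x)) ≠ 0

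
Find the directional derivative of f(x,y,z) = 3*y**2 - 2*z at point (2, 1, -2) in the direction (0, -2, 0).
-6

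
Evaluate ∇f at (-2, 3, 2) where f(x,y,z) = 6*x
(6, 0, 0)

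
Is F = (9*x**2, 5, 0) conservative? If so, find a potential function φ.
Yes, F is conservative. φ = 3*x**3 + 5*y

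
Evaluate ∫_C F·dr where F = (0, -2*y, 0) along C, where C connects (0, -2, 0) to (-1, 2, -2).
0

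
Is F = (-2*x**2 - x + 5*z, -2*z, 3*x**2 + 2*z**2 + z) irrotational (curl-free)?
No, ∇×F = (2, 5 - 6*x, 0)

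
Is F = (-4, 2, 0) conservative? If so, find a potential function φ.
Yes, F is conservative. φ = -4*x + 2*y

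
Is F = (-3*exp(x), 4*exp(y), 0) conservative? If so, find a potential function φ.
Yes, F is conservative. φ = -3*exp(x) + 4*exp(y)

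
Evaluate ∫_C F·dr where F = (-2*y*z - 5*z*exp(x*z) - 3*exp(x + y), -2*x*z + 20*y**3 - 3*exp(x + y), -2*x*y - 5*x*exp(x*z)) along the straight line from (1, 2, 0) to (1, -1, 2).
-69 - 5*exp(2) + 3*exp(3)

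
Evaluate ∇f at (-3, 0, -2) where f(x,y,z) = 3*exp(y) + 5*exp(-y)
(0, -2, 0)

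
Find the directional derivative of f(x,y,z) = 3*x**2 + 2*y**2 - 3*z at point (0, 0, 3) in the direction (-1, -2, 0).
0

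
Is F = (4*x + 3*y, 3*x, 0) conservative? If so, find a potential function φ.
Yes, F is conservative. φ = x*(2*x + 3*y)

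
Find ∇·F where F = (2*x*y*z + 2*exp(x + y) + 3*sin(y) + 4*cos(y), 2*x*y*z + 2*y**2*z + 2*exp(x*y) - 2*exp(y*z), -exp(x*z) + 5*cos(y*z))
2*x*z + 2*x*exp(x*y) - x*exp(x*z) + 6*y*z - 5*y*sin(y*z) - 2*z*exp(y*z) + 2*exp(x + y)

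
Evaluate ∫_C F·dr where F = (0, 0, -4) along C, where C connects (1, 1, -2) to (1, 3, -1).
-4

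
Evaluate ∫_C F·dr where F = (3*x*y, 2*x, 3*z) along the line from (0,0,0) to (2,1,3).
39/2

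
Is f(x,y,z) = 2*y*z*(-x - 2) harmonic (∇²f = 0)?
Yes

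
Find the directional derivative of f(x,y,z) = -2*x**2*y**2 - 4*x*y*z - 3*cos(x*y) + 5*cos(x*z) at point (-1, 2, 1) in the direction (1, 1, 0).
sqrt(2)*(-3*sin(2) + 4 + 5*sin(1))/2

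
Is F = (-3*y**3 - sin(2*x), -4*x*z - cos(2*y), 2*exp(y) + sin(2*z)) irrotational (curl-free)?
No, ∇×F = (4*x + 2*exp(y), 0, 9*y**2 - 4*z)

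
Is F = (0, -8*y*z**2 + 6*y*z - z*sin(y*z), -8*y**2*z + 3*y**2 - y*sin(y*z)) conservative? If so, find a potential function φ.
Yes, F is conservative. φ = -4*y**2*z**2 + 3*y**2*z + cos(y*z)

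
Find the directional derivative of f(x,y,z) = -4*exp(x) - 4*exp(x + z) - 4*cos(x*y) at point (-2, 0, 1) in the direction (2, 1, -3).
2*sqrt(14)*(-2 + E)*exp(-2)/7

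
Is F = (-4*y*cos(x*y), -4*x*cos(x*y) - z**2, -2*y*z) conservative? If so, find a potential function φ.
Yes, F is conservative. φ = -y*z**2 - 4*sin(x*y)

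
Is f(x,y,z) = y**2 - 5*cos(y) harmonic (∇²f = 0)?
No, ∇²f = 5*cos(y) + 2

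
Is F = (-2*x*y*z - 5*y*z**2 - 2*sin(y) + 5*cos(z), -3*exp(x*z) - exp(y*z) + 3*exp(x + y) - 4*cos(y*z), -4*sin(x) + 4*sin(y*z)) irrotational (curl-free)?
No, ∇×F = (3*x*exp(x*z) + y*exp(y*z) - 4*y*sin(y*z) + 4*z*cos(y*z), -2*x*y - 10*y*z - 5*sin(z) + 4*cos(x), 2*x*z + 5*z**2 - 3*z*exp(x*z) + 3*exp(x + y) + 2*cos(y))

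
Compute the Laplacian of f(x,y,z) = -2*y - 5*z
0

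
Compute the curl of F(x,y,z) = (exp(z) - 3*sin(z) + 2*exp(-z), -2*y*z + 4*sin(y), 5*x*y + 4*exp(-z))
(5*x + 2*y, -5*y + exp(z) - 3*cos(z) - 2*exp(-z), 0)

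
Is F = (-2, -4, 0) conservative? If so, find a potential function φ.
Yes, F is conservative. φ = -2*x - 4*y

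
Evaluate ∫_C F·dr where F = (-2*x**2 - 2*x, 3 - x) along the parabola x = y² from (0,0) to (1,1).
1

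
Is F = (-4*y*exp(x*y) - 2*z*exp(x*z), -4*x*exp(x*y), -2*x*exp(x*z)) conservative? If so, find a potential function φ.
Yes, F is conservative. φ = -4*exp(x*y) - 2*exp(x*z)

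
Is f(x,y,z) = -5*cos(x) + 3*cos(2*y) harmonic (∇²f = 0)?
No, ∇²f = 5*cos(x) - 12*cos(2*y)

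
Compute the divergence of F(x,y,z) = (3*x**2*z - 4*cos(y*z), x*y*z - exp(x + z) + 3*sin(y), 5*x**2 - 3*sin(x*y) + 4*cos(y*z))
7*x*z - 4*y*sin(y*z) + 3*cos(y)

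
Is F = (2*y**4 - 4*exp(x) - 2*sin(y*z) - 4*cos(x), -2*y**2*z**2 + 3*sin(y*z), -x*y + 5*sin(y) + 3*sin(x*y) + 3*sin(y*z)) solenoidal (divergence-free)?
No, ∇·F = -4*y*z**2 + 3*y*cos(y*z) + 3*z*cos(y*z) - 4*exp(x) + 4*sin(x)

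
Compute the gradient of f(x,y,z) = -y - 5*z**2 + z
(0, -1, 1 - 10*z)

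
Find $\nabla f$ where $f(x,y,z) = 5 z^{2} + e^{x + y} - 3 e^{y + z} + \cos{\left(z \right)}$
(exp(x + y), exp(x + y) - 3*exp(y + z), 10*z - 3*exp(y + z) - sin(z))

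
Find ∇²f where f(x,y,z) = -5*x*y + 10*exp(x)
10*exp(x)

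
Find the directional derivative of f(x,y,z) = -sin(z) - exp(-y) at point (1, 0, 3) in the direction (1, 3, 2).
sqrt(14)*(3 - 2*cos(3))/14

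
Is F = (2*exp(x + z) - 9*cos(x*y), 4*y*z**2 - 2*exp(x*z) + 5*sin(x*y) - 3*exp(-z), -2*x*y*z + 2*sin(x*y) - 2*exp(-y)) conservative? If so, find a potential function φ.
No, ∇×F = (-2*x*z + 2*x*exp(x*z) + 2*x*cos(x*y) - 8*y*z - 3*exp(-z) + 2*exp(-y), 2*y*z - 2*y*cos(x*y) + 2*exp(x + z), -9*x*sin(x*y) + 5*y*cos(x*y) - 2*z*exp(x*z)) ≠ 0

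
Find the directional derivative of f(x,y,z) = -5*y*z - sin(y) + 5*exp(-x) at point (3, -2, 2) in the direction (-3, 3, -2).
sqrt(22)*(-(3*cos(2) + 50)*exp(3) + 15)*exp(-3)/22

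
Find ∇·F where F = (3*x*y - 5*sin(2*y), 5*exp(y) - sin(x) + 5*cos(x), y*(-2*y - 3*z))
5*exp(y)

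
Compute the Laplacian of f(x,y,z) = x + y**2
2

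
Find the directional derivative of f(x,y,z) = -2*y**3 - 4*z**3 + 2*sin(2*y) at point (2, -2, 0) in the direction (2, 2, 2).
4*sqrt(3)*(-6 + cos(4))/3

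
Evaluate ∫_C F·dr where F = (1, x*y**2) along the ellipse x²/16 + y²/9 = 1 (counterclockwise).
27*pi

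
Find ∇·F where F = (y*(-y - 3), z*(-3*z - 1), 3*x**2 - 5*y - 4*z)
-4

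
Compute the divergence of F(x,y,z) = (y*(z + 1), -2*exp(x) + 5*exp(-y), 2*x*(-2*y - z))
-2*x - 5*exp(-y)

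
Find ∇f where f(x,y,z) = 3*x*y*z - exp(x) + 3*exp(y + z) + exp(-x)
(3*y*z - 2*cosh(x), 3*x*z + 3*exp(y + z), 3*x*y + 3*exp(y + z))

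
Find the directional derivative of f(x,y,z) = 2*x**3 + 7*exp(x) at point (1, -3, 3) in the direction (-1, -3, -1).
sqrt(11)*(-7*E - 6)/11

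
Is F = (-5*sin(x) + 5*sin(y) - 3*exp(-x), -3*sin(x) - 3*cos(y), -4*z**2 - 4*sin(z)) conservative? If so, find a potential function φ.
No, ∇×F = (0, 0, -3*cos(x) - 5*cos(y)) ≠ 0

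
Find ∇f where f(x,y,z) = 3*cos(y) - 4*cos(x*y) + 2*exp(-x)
(4*y*sin(x*y) - 2*exp(-x), 4*x*sin(x*y) - 3*sin(y), 0)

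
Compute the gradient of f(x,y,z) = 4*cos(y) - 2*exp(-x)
(2*exp(-x), -4*sin(y), 0)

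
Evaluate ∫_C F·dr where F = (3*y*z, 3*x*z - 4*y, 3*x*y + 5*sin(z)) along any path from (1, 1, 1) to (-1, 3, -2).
-1 - 5*cos(2) + 5*cos(1)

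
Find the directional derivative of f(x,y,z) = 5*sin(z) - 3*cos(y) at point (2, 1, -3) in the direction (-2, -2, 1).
-2*sin(1) + 5*cos(3)/3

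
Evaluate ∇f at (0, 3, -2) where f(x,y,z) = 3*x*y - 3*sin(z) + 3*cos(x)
(9, 0, -3*cos(2))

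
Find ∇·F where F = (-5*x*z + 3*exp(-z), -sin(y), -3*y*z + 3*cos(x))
-3*y - 5*z - cos(y)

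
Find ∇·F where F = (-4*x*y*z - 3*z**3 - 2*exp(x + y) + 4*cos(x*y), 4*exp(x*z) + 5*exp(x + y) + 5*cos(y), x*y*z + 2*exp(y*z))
x*y - 4*y*z + 2*y*exp(y*z) - 4*y*sin(x*y) + 3*exp(x + y) - 5*sin(y)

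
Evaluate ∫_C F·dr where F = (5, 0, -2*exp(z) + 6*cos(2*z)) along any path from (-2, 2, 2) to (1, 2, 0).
-3*sin(4) + 13 + 2*exp(2)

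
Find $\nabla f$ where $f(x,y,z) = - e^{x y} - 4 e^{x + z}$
(-y*exp(x*y) - 4*exp(x + z), -x*exp(x*y), -4*exp(x + z))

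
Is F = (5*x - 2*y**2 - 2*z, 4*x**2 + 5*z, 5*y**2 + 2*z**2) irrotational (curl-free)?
No, ∇×F = (10*y - 5, -2, 8*x + 4*y)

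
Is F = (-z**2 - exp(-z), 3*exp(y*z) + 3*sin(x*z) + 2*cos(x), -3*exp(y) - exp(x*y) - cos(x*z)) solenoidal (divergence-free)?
No, ∇·F = x*sin(x*z) + 3*z*exp(y*z)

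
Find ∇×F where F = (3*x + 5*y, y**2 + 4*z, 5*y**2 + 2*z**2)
(10*y - 4, 0, -5)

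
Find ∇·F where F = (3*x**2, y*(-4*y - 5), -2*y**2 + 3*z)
6*x - 8*y - 2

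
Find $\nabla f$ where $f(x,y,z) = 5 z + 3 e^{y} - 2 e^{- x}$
(2*exp(-x), 3*exp(y), 5)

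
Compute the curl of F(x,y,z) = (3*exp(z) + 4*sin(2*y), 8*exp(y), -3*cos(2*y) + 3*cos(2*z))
(6*sin(2*y), 3*exp(z), -8*cos(2*y))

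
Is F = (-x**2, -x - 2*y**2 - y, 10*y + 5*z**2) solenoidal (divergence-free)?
No, ∇·F = -2*x - 4*y + 10*z - 1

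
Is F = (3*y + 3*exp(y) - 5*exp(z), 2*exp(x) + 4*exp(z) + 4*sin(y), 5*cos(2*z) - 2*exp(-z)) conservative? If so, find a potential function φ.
No, ∇×F = (-4*exp(z), -5*exp(z), 2*exp(x) - 3*exp(y) - 3) ≠ 0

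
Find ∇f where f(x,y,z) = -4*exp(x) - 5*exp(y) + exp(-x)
(-4*exp(x) - exp(-x), -5*exp(y), 0)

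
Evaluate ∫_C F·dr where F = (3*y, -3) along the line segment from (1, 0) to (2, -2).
3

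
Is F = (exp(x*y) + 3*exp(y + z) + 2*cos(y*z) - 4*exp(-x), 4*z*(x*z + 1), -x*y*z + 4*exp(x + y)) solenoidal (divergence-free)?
No, ∇·F = -x*y + y*exp(x*y) + 4*exp(-x)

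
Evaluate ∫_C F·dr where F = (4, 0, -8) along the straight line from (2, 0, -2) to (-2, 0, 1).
-40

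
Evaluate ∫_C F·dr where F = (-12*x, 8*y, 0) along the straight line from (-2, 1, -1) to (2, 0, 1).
-4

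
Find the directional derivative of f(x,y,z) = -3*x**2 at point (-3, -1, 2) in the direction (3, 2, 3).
27*sqrt(22)/11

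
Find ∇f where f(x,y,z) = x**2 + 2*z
(2*x, 0, 2)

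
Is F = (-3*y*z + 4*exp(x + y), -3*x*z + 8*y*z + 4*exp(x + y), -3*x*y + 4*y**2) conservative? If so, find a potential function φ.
Yes, F is conservative. φ = -3*x*y*z + 4*y**2*z + 4*exp(x + y)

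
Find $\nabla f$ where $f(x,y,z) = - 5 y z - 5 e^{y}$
(0, -5*z - 5*exp(y), -5*y)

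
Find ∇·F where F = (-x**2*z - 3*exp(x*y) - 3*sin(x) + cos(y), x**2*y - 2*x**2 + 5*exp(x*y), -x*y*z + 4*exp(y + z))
x**2 - x*y - 2*x*z + 5*x*exp(x*y) - 3*y*exp(x*y) + 4*exp(y + z) - 3*cos(x)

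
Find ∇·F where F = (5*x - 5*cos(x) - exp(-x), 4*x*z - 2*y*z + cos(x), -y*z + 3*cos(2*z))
-y - 2*z + 5*sin(x) - 6*sin(2*z) + 5 + exp(-x)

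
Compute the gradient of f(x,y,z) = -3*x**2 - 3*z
(-6*x, 0, -3)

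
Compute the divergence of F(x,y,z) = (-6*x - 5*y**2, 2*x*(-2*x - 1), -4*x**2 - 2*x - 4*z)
-10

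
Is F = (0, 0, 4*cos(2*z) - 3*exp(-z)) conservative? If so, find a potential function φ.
Yes, F is conservative. φ = 2*sin(2*z) + 3*exp(-z)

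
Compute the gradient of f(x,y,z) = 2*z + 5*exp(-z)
(0, 0, 2 - 5*exp(-z))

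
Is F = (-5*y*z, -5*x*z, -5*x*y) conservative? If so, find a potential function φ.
Yes, F is conservative. φ = -5*x*y*z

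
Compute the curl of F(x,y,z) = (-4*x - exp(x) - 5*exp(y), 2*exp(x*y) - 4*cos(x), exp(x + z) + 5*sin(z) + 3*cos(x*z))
(0, 3*z*sin(x*z) - exp(x + z), 2*y*exp(x*y) + 5*exp(y) + 4*sin(x))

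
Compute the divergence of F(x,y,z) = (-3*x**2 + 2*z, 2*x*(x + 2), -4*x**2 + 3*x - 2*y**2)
-6*x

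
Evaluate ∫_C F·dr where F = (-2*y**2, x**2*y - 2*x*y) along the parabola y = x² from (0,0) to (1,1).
-13/15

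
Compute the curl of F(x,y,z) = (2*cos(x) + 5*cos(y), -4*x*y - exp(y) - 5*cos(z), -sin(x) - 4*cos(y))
(4*sin(y) - 5*sin(z), cos(x), -4*y + 5*sin(y))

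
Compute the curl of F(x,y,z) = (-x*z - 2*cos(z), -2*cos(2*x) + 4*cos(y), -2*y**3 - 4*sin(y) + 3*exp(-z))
(-6*y**2 - 4*cos(y), -x + 2*sin(z), 4*sin(2*x))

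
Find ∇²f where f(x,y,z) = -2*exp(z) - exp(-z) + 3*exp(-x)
-2*exp(z) - exp(-z) + 3*exp(-x)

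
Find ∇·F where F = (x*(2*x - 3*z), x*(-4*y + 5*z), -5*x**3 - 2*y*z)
-2*y - 3*z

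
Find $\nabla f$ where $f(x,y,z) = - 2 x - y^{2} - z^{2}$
(-2, -2*y, -2*z)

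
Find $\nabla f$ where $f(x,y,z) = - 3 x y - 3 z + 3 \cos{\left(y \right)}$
(-3*y, -3*x - 3*sin(y), -3)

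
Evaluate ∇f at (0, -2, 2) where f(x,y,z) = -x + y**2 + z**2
(-1, -4, 4)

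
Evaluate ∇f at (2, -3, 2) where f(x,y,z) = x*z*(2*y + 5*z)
(8, 8, 28)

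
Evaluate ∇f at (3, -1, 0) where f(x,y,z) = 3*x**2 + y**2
(18, -2, 0)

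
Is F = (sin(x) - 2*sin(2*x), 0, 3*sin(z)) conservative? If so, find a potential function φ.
Yes, F is conservative. φ = -cos(x) + cos(2*x) - 3*cos(z)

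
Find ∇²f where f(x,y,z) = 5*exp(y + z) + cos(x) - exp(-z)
10*exp(y + z) - cos(x) - exp(-z)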